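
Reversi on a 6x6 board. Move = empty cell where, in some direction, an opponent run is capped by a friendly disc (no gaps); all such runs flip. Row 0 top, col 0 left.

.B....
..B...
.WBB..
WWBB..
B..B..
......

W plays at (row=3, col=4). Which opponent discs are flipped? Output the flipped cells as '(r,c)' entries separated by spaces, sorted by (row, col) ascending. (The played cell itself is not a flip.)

Dir NW: opp run (2,3) (1,2) (0,1), next=edge -> no flip
Dir N: first cell '.' (not opp) -> no flip
Dir NE: first cell '.' (not opp) -> no flip
Dir W: opp run (3,3) (3,2) capped by W -> flip
Dir E: first cell '.' (not opp) -> no flip
Dir SW: opp run (4,3), next='.' -> no flip
Dir S: first cell '.' (not opp) -> no flip
Dir SE: first cell '.' (not opp) -> no flip

Answer: (3,2) (3,3)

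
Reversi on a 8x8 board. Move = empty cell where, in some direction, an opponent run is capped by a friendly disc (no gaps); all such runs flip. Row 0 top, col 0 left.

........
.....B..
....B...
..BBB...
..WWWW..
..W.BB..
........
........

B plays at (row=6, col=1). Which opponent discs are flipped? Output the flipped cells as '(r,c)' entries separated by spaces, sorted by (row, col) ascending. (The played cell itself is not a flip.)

Answer: (4,3) (5,2)

Derivation:
Dir NW: first cell '.' (not opp) -> no flip
Dir N: first cell '.' (not opp) -> no flip
Dir NE: opp run (5,2) (4,3) capped by B -> flip
Dir W: first cell '.' (not opp) -> no flip
Dir E: first cell '.' (not opp) -> no flip
Dir SW: first cell '.' (not opp) -> no flip
Dir S: first cell '.' (not opp) -> no flip
Dir SE: first cell '.' (not opp) -> no flip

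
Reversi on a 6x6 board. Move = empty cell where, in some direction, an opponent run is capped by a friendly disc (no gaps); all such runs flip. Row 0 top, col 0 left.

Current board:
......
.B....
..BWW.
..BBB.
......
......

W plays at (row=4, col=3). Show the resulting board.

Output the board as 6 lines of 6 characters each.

Place W at (4,3); scan 8 dirs for brackets.
Dir NW: opp run (3,2), next='.' -> no flip
Dir N: opp run (3,3) capped by W -> flip
Dir NE: opp run (3,4), next='.' -> no flip
Dir W: first cell '.' (not opp) -> no flip
Dir E: first cell '.' (not opp) -> no flip
Dir SW: first cell '.' (not opp) -> no flip
Dir S: first cell '.' (not opp) -> no flip
Dir SE: first cell '.' (not opp) -> no flip
All flips: (3,3)

Answer: ......
.B....
..BWW.
..BWB.
...W..
......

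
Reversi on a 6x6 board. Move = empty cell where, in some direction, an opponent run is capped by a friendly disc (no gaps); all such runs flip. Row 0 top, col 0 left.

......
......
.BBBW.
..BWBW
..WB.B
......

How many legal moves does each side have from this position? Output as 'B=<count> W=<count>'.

-- B to move --
(1,3): no bracket -> illegal
(1,4): flips 1 -> legal
(1,5): no bracket -> illegal
(2,5): flips 2 -> legal
(3,1): no bracket -> illegal
(4,1): flips 1 -> legal
(4,4): flips 1 -> legal
(5,1): no bracket -> illegal
(5,2): flips 1 -> legal
(5,3): no bracket -> illegal
B mobility = 5
-- W to move --
(1,0): no bracket -> illegal
(1,1): flips 1 -> legal
(1,2): flips 2 -> legal
(1,3): flips 1 -> legal
(1,4): no bracket -> illegal
(2,0): flips 3 -> legal
(2,5): no bracket -> illegal
(3,0): no bracket -> illegal
(3,1): flips 1 -> legal
(4,1): no bracket -> illegal
(4,4): flips 2 -> legal
(5,2): no bracket -> illegal
(5,3): flips 1 -> legal
(5,4): no bracket -> illegal
(5,5): flips 1 -> legal
W mobility = 8

Answer: B=5 W=8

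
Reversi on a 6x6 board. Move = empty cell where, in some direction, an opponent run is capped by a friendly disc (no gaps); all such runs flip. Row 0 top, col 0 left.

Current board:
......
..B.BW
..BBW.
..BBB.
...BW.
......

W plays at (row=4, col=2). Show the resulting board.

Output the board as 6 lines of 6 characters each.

Place W at (4,2); scan 8 dirs for brackets.
Dir NW: first cell '.' (not opp) -> no flip
Dir N: opp run (3,2) (2,2) (1,2), next='.' -> no flip
Dir NE: opp run (3,3) capped by W -> flip
Dir W: first cell '.' (not opp) -> no flip
Dir E: opp run (4,3) capped by W -> flip
Dir SW: first cell '.' (not opp) -> no flip
Dir S: first cell '.' (not opp) -> no flip
Dir SE: first cell '.' (not opp) -> no flip
All flips: (3,3) (4,3)

Answer: ......
..B.BW
..BBW.
..BWB.
..WWW.
......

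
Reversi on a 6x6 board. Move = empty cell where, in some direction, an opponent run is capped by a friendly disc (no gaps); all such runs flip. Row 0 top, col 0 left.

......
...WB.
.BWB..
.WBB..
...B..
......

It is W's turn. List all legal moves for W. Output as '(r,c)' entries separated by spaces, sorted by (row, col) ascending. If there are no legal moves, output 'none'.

Answer: (1,1) (1,5) (2,0) (2,4) (3,4) (4,2) (4,4) (5,3)

Derivation:
(0,3): no bracket -> illegal
(0,4): no bracket -> illegal
(0,5): no bracket -> illegal
(1,0): no bracket -> illegal
(1,1): flips 1 -> legal
(1,2): no bracket -> illegal
(1,5): flips 1 -> legal
(2,0): flips 1 -> legal
(2,4): flips 1 -> legal
(2,5): no bracket -> illegal
(3,0): no bracket -> illegal
(3,4): flips 2 -> legal
(4,1): no bracket -> illegal
(4,2): flips 1 -> legal
(4,4): flips 1 -> legal
(5,2): no bracket -> illegal
(5,3): flips 3 -> legal
(5,4): no bracket -> illegal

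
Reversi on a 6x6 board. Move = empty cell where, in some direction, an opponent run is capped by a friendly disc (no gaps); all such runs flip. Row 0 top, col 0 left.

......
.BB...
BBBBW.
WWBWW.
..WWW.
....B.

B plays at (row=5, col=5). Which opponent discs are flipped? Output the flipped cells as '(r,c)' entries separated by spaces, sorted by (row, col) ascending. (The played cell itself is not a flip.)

Answer: (3,3) (4,4)

Derivation:
Dir NW: opp run (4,4) (3,3) capped by B -> flip
Dir N: first cell '.' (not opp) -> no flip
Dir NE: edge -> no flip
Dir W: first cell 'B' (not opp) -> no flip
Dir E: edge -> no flip
Dir SW: edge -> no flip
Dir S: edge -> no flip
Dir SE: edge -> no flip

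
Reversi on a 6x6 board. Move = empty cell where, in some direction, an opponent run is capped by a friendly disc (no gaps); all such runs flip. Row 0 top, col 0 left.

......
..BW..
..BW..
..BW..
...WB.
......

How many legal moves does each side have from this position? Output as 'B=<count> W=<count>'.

-- B to move --
(0,2): no bracket -> illegal
(0,3): no bracket -> illegal
(0,4): flips 1 -> legal
(1,4): flips 2 -> legal
(2,4): flips 1 -> legal
(3,4): flips 2 -> legal
(4,2): flips 1 -> legal
(5,2): no bracket -> illegal
(5,3): no bracket -> illegal
(5,4): flips 1 -> legal
B mobility = 6
-- W to move --
(0,1): flips 1 -> legal
(0,2): no bracket -> illegal
(0,3): no bracket -> illegal
(1,1): flips 2 -> legal
(2,1): flips 2 -> legal
(3,1): flips 2 -> legal
(3,4): no bracket -> illegal
(3,5): no bracket -> illegal
(4,1): flips 1 -> legal
(4,2): no bracket -> illegal
(4,5): flips 1 -> legal
(5,3): no bracket -> illegal
(5,4): no bracket -> illegal
(5,5): flips 1 -> legal
W mobility = 7

Answer: B=6 W=7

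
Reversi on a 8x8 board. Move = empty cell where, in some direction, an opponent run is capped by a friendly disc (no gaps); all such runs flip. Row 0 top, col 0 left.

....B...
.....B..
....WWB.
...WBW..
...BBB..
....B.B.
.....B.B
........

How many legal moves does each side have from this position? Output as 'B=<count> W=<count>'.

Answer: B=7 W=8

Derivation:
-- B to move --
(1,3): no bracket -> illegal
(1,4): flips 1 -> legal
(1,6): flips 1 -> legal
(2,2): flips 1 -> legal
(2,3): flips 3 -> legal
(3,2): flips 1 -> legal
(3,6): flips 1 -> legal
(4,2): flips 2 -> legal
(4,6): no bracket -> illegal
B mobility = 7
-- W to move --
(0,3): no bracket -> illegal
(0,5): flips 1 -> legal
(0,6): flips 1 -> legal
(1,3): no bracket -> illegal
(1,4): no bracket -> illegal
(1,6): no bracket -> illegal
(1,7): flips 1 -> legal
(2,3): no bracket -> illegal
(2,7): flips 1 -> legal
(3,2): no bracket -> illegal
(3,6): no bracket -> illegal
(3,7): no bracket -> illegal
(4,2): no bracket -> illegal
(4,6): no bracket -> illegal
(4,7): no bracket -> illegal
(5,2): flips 2 -> legal
(5,3): flips 2 -> legal
(5,5): flips 2 -> legal
(5,7): no bracket -> illegal
(6,3): no bracket -> illegal
(6,4): flips 3 -> legal
(6,6): no bracket -> illegal
(7,4): no bracket -> illegal
(7,5): no bracket -> illegal
(7,6): no bracket -> illegal
(7,7): no bracket -> illegal
W mobility = 8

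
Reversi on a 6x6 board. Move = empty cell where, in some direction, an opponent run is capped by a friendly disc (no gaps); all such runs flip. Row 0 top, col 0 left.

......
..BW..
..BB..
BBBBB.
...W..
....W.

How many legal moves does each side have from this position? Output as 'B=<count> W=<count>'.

-- B to move --
(0,2): no bracket -> illegal
(0,3): flips 1 -> legal
(0,4): flips 1 -> legal
(1,4): flips 1 -> legal
(2,4): no bracket -> illegal
(4,2): no bracket -> illegal
(4,4): no bracket -> illegal
(4,5): no bracket -> illegal
(5,2): flips 1 -> legal
(5,3): flips 1 -> legal
(5,5): no bracket -> illegal
B mobility = 5
-- W to move --
(0,1): no bracket -> illegal
(0,2): no bracket -> illegal
(0,3): no bracket -> illegal
(1,1): flips 1 -> legal
(1,4): no bracket -> illegal
(2,0): no bracket -> illegal
(2,1): flips 1 -> legal
(2,4): no bracket -> illegal
(2,5): flips 1 -> legal
(3,5): no bracket -> illegal
(4,0): flips 2 -> legal
(4,1): no bracket -> illegal
(4,2): no bracket -> illegal
(4,4): no bracket -> illegal
(4,5): no bracket -> illegal
W mobility = 4

Answer: B=5 W=4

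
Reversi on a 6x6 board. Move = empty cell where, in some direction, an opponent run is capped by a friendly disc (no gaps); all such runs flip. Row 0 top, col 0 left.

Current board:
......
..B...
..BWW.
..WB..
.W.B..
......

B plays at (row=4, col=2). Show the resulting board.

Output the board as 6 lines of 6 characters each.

Answer: ......
..B...
..BWW.
..BB..
.WBB..
......

Derivation:
Place B at (4,2); scan 8 dirs for brackets.
Dir NW: first cell '.' (not opp) -> no flip
Dir N: opp run (3,2) capped by B -> flip
Dir NE: first cell 'B' (not opp) -> no flip
Dir W: opp run (4,1), next='.' -> no flip
Dir E: first cell 'B' (not opp) -> no flip
Dir SW: first cell '.' (not opp) -> no flip
Dir S: first cell '.' (not opp) -> no flip
Dir SE: first cell '.' (not opp) -> no flip
All flips: (3,2)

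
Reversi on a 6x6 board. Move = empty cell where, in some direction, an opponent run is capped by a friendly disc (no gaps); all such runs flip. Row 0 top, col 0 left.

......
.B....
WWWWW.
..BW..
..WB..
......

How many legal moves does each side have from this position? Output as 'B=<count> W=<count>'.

-- B to move --
(1,0): flips 1 -> legal
(1,2): flips 1 -> legal
(1,3): flips 2 -> legal
(1,4): flips 1 -> legal
(1,5): no bracket -> illegal
(2,5): no bracket -> illegal
(3,0): no bracket -> illegal
(3,1): flips 1 -> legal
(3,4): flips 1 -> legal
(3,5): no bracket -> illegal
(4,1): flips 1 -> legal
(4,4): flips 2 -> legal
(5,1): no bracket -> illegal
(5,2): flips 1 -> legal
(5,3): no bracket -> illegal
B mobility = 9
-- W to move --
(0,0): flips 1 -> legal
(0,1): flips 1 -> legal
(0,2): flips 1 -> legal
(1,0): no bracket -> illegal
(1,2): no bracket -> illegal
(3,1): flips 1 -> legal
(3,4): no bracket -> illegal
(4,1): flips 1 -> legal
(4,4): flips 1 -> legal
(5,2): no bracket -> illegal
(5,3): flips 1 -> legal
(5,4): flips 2 -> legal
W mobility = 8

Answer: B=9 W=8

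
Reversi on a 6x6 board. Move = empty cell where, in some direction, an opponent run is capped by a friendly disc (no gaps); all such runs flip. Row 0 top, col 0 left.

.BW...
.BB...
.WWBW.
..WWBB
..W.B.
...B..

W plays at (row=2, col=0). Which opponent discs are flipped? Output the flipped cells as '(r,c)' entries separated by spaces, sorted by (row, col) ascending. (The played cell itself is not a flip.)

Dir NW: edge -> no flip
Dir N: first cell '.' (not opp) -> no flip
Dir NE: opp run (1,1) capped by W -> flip
Dir W: edge -> no flip
Dir E: first cell 'W' (not opp) -> no flip
Dir SW: edge -> no flip
Dir S: first cell '.' (not opp) -> no flip
Dir SE: first cell '.' (not opp) -> no flip

Answer: (1,1)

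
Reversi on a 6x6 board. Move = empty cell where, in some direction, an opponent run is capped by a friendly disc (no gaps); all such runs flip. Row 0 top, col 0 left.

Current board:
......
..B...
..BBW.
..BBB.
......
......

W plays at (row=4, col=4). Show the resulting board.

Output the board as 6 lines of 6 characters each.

Place W at (4,4); scan 8 dirs for brackets.
Dir NW: opp run (3,3) (2,2), next='.' -> no flip
Dir N: opp run (3,4) capped by W -> flip
Dir NE: first cell '.' (not opp) -> no flip
Dir W: first cell '.' (not opp) -> no flip
Dir E: first cell '.' (not opp) -> no flip
Dir SW: first cell '.' (not opp) -> no flip
Dir S: first cell '.' (not opp) -> no flip
Dir SE: first cell '.' (not opp) -> no flip
All flips: (3,4)

Answer: ......
..B...
..BBW.
..BBW.
....W.
......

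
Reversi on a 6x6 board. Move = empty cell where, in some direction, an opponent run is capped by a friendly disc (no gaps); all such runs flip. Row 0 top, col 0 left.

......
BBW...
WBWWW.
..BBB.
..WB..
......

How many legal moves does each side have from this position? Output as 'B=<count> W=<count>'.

-- B to move --
(0,1): flips 2 -> legal
(0,2): flips 2 -> legal
(0,3): flips 1 -> legal
(1,3): flips 2 -> legal
(1,4): flips 2 -> legal
(1,5): flips 1 -> legal
(2,5): flips 3 -> legal
(3,0): flips 1 -> legal
(3,1): no bracket -> illegal
(3,5): no bracket -> illegal
(4,1): flips 1 -> legal
(5,1): flips 1 -> legal
(5,2): flips 1 -> legal
(5,3): no bracket -> illegal
B mobility = 11
-- W to move --
(0,0): flips 2 -> legal
(0,1): no bracket -> illegal
(0,2): flips 1 -> legal
(2,5): no bracket -> illegal
(3,0): flips 1 -> legal
(3,1): no bracket -> illegal
(3,5): no bracket -> illegal
(4,1): flips 1 -> legal
(4,4): flips 3 -> legal
(4,5): flips 1 -> legal
(5,2): no bracket -> illegal
(5,3): flips 2 -> legal
(5,4): no bracket -> illegal
W mobility = 7

Answer: B=11 W=7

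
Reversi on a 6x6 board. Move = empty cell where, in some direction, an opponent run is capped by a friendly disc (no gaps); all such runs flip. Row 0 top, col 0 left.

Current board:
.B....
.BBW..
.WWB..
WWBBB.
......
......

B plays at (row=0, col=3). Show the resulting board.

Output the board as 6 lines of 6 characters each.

Answer: .B.B..
.BBB..
.WWB..
WWBBB.
......
......

Derivation:
Place B at (0,3); scan 8 dirs for brackets.
Dir NW: edge -> no flip
Dir N: edge -> no flip
Dir NE: edge -> no flip
Dir W: first cell '.' (not opp) -> no flip
Dir E: first cell '.' (not opp) -> no flip
Dir SW: first cell 'B' (not opp) -> no flip
Dir S: opp run (1,3) capped by B -> flip
Dir SE: first cell '.' (not opp) -> no flip
All flips: (1,3)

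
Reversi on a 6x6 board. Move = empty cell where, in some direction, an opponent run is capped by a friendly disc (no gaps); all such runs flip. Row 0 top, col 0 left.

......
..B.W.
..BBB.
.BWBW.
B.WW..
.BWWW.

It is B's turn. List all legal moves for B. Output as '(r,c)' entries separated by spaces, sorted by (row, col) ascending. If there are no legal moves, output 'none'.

(0,3): no bracket -> illegal
(0,4): flips 1 -> legal
(0,5): flips 1 -> legal
(1,3): no bracket -> illegal
(1,5): no bracket -> illegal
(2,1): no bracket -> illegal
(2,5): no bracket -> illegal
(3,5): flips 1 -> legal
(4,1): flips 1 -> legal
(4,4): flips 1 -> legal
(4,5): flips 1 -> legal
(5,5): flips 3 -> legal

Answer: (0,4) (0,5) (3,5) (4,1) (4,4) (4,5) (5,5)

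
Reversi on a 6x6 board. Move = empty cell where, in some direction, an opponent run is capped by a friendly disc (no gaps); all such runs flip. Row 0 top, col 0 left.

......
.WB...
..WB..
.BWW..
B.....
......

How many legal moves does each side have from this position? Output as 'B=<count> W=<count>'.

Answer: B=7 W=5

Derivation:
-- B to move --
(0,0): no bracket -> illegal
(0,1): no bracket -> illegal
(0,2): no bracket -> illegal
(1,0): flips 1 -> legal
(1,3): flips 1 -> legal
(2,0): no bracket -> illegal
(2,1): flips 1 -> legal
(2,4): no bracket -> illegal
(3,4): flips 2 -> legal
(4,1): flips 1 -> legal
(4,2): flips 2 -> legal
(4,3): flips 1 -> legal
(4,4): no bracket -> illegal
B mobility = 7
-- W to move --
(0,1): no bracket -> illegal
(0,2): flips 1 -> legal
(0,3): no bracket -> illegal
(1,3): flips 2 -> legal
(1,4): flips 1 -> legal
(2,0): no bracket -> illegal
(2,1): no bracket -> illegal
(2,4): flips 1 -> legal
(3,0): flips 1 -> legal
(3,4): no bracket -> illegal
(4,1): no bracket -> illegal
(4,2): no bracket -> illegal
(5,0): no bracket -> illegal
(5,1): no bracket -> illegal
W mobility = 5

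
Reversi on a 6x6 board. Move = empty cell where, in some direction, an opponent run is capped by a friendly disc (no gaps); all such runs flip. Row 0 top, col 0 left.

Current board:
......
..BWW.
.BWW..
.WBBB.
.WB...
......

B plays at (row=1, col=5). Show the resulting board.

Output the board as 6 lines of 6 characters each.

Place B at (1,5); scan 8 dirs for brackets.
Dir NW: first cell '.' (not opp) -> no flip
Dir N: first cell '.' (not opp) -> no flip
Dir NE: edge -> no flip
Dir W: opp run (1,4) (1,3) capped by B -> flip
Dir E: edge -> no flip
Dir SW: first cell '.' (not opp) -> no flip
Dir S: first cell '.' (not opp) -> no flip
Dir SE: edge -> no flip
All flips: (1,3) (1,4)

Answer: ......
..BBBB
.BWW..
.WBBB.
.WB...
......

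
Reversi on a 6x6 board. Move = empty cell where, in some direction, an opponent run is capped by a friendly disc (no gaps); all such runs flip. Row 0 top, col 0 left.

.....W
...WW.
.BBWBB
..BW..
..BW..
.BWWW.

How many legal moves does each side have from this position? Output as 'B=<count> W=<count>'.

Answer: B=6 W=10

Derivation:
-- B to move --
(0,2): flips 1 -> legal
(0,3): flips 1 -> legal
(0,4): flips 2 -> legal
(1,2): no bracket -> illegal
(1,5): no bracket -> illegal
(3,4): flips 1 -> legal
(4,1): no bracket -> illegal
(4,4): flips 2 -> legal
(4,5): no bracket -> illegal
(5,5): flips 3 -> legal
B mobility = 6
-- W to move --
(1,0): flips 2 -> legal
(1,1): flips 1 -> legal
(1,2): flips 3 -> legal
(1,5): flips 1 -> legal
(2,0): flips 2 -> legal
(3,0): no bracket -> illegal
(3,1): flips 3 -> legal
(3,4): flips 1 -> legal
(3,5): flips 1 -> legal
(4,0): no bracket -> illegal
(4,1): flips 2 -> legal
(5,0): flips 1 -> legal
W mobility = 10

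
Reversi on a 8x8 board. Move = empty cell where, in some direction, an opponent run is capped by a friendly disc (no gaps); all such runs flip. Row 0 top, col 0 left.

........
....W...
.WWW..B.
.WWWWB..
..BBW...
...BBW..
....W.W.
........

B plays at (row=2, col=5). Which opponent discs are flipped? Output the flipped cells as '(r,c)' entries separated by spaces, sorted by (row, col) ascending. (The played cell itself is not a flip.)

Dir NW: opp run (1,4), next='.' -> no flip
Dir N: first cell '.' (not opp) -> no flip
Dir NE: first cell '.' (not opp) -> no flip
Dir W: first cell '.' (not opp) -> no flip
Dir E: first cell 'B' (not opp) -> no flip
Dir SW: opp run (3,4) capped by B -> flip
Dir S: first cell 'B' (not opp) -> no flip
Dir SE: first cell '.' (not opp) -> no flip

Answer: (3,4)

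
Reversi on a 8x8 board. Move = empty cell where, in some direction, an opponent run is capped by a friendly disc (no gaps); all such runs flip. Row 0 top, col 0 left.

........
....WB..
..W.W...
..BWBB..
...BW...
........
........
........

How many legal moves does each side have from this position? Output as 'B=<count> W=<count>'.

-- B to move --
(0,3): no bracket -> illegal
(0,4): flips 2 -> legal
(0,5): no bracket -> illegal
(1,1): no bracket -> illegal
(1,2): flips 1 -> legal
(1,3): flips 2 -> legal
(2,1): no bracket -> illegal
(2,3): flips 1 -> legal
(2,5): no bracket -> illegal
(3,1): no bracket -> illegal
(4,2): flips 2 -> legal
(4,5): flips 1 -> legal
(5,3): flips 1 -> legal
(5,4): flips 1 -> legal
(5,5): no bracket -> illegal
B mobility = 8
-- W to move --
(0,4): no bracket -> illegal
(0,5): no bracket -> illegal
(0,6): flips 1 -> legal
(1,6): flips 1 -> legal
(2,1): no bracket -> illegal
(2,3): no bracket -> illegal
(2,5): no bracket -> illegal
(2,6): flips 1 -> legal
(3,1): flips 1 -> legal
(3,6): flips 2 -> legal
(4,1): no bracket -> illegal
(4,2): flips 2 -> legal
(4,5): no bracket -> illegal
(4,6): flips 1 -> legal
(5,2): no bracket -> illegal
(5,3): flips 1 -> legal
(5,4): no bracket -> illegal
W mobility = 8

Answer: B=8 W=8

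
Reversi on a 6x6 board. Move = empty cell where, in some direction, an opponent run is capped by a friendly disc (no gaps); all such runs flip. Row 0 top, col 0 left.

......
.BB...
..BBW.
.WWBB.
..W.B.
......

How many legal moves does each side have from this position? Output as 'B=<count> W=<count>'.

-- B to move --
(1,3): no bracket -> illegal
(1,4): flips 1 -> legal
(1,5): flips 1 -> legal
(2,0): no bracket -> illegal
(2,1): no bracket -> illegal
(2,5): flips 1 -> legal
(3,0): flips 2 -> legal
(3,5): no bracket -> illegal
(4,0): flips 1 -> legal
(4,1): flips 1 -> legal
(4,3): no bracket -> illegal
(5,1): flips 1 -> legal
(5,2): flips 2 -> legal
(5,3): no bracket -> illegal
B mobility = 8
-- W to move --
(0,0): no bracket -> illegal
(0,1): no bracket -> illegal
(0,2): flips 2 -> legal
(0,3): no bracket -> illegal
(1,0): no bracket -> illegal
(1,3): flips 1 -> legal
(1,4): flips 1 -> legal
(2,0): no bracket -> illegal
(2,1): flips 2 -> legal
(2,5): no bracket -> illegal
(3,5): flips 2 -> legal
(4,3): no bracket -> illegal
(4,5): no bracket -> illegal
(5,3): no bracket -> illegal
(5,4): flips 2 -> legal
(5,5): no bracket -> illegal
W mobility = 6

Answer: B=8 W=6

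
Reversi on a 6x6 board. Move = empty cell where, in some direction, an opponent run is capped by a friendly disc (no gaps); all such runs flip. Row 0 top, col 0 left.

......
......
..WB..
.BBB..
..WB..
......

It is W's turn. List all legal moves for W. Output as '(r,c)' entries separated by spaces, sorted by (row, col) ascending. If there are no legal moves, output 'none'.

(1,2): no bracket -> illegal
(1,3): no bracket -> illegal
(1,4): no bracket -> illegal
(2,0): flips 1 -> legal
(2,1): no bracket -> illegal
(2,4): flips 2 -> legal
(3,0): no bracket -> illegal
(3,4): no bracket -> illegal
(4,0): flips 1 -> legal
(4,1): no bracket -> illegal
(4,4): flips 2 -> legal
(5,2): no bracket -> illegal
(5,3): no bracket -> illegal
(5,4): no bracket -> illegal

Answer: (2,0) (2,4) (4,0) (4,4)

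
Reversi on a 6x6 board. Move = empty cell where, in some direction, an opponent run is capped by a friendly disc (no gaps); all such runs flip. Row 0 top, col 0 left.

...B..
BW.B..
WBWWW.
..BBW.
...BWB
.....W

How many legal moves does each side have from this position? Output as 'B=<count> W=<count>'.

Answer: B=9 W=9

Derivation:
-- B to move --
(0,0): flips 2 -> legal
(0,1): flips 1 -> legal
(0,2): no bracket -> illegal
(1,2): flips 4 -> legal
(1,4): flips 1 -> legal
(1,5): flips 1 -> legal
(2,5): flips 4 -> legal
(3,0): flips 1 -> legal
(3,1): flips 1 -> legal
(3,5): flips 2 -> legal
(5,3): no bracket -> illegal
(5,4): no bracket -> illegal
B mobility = 9
-- W to move --
(0,0): flips 1 -> legal
(0,1): no bracket -> illegal
(0,2): flips 1 -> legal
(0,4): flips 1 -> legal
(1,2): no bracket -> illegal
(1,4): no bracket -> illegal
(3,0): no bracket -> illegal
(3,1): flips 3 -> legal
(3,5): flips 1 -> legal
(4,1): flips 1 -> legal
(4,2): flips 3 -> legal
(5,2): flips 1 -> legal
(5,3): flips 2 -> legal
(5,4): no bracket -> illegal
W mobility = 9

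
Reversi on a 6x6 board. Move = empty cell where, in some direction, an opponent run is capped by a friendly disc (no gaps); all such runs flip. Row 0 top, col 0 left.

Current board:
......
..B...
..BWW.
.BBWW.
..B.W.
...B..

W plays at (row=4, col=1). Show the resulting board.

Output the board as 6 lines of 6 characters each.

Answer: ......
..B...
..BWW.
.BWWW.
.WB.W.
...B..

Derivation:
Place W at (4,1); scan 8 dirs for brackets.
Dir NW: first cell '.' (not opp) -> no flip
Dir N: opp run (3,1), next='.' -> no flip
Dir NE: opp run (3,2) capped by W -> flip
Dir W: first cell '.' (not opp) -> no flip
Dir E: opp run (4,2), next='.' -> no flip
Dir SW: first cell '.' (not opp) -> no flip
Dir S: first cell '.' (not opp) -> no flip
Dir SE: first cell '.' (not opp) -> no flip
All flips: (3,2)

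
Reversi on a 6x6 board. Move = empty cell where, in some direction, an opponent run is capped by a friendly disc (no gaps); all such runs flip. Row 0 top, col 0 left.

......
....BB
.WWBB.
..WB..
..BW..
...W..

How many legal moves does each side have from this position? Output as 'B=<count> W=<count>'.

Answer: B=6 W=8

Derivation:
-- B to move --
(1,0): no bracket -> illegal
(1,1): flips 1 -> legal
(1,2): flips 2 -> legal
(1,3): no bracket -> illegal
(2,0): flips 2 -> legal
(3,0): no bracket -> illegal
(3,1): flips 1 -> legal
(3,4): no bracket -> illegal
(4,1): flips 1 -> legal
(4,4): flips 1 -> legal
(5,2): no bracket -> illegal
(5,4): no bracket -> illegal
B mobility = 6
-- W to move --
(0,3): no bracket -> illegal
(0,4): no bracket -> illegal
(0,5): flips 2 -> legal
(1,2): no bracket -> illegal
(1,3): flips 2 -> legal
(2,5): flips 2 -> legal
(3,1): flips 1 -> legal
(3,4): flips 1 -> legal
(3,5): no bracket -> illegal
(4,1): flips 1 -> legal
(4,4): flips 1 -> legal
(5,1): no bracket -> illegal
(5,2): flips 1 -> legal
W mobility = 8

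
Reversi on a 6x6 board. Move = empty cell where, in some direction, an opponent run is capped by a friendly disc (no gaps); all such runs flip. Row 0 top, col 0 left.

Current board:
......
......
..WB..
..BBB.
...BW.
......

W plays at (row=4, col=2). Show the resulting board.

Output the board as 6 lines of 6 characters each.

Place W at (4,2); scan 8 dirs for brackets.
Dir NW: first cell '.' (not opp) -> no flip
Dir N: opp run (3,2) capped by W -> flip
Dir NE: opp run (3,3), next='.' -> no flip
Dir W: first cell '.' (not opp) -> no flip
Dir E: opp run (4,3) capped by W -> flip
Dir SW: first cell '.' (not opp) -> no flip
Dir S: first cell '.' (not opp) -> no flip
Dir SE: first cell '.' (not opp) -> no flip
All flips: (3,2) (4,3)

Answer: ......
......
..WB..
..WBB.
..WWW.
......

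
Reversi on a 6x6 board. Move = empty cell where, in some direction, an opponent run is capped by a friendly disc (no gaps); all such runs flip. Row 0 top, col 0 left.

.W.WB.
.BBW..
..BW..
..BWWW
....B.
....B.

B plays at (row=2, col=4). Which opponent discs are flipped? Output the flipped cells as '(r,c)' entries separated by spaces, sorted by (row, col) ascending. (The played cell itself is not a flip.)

Dir NW: opp run (1,3), next='.' -> no flip
Dir N: first cell '.' (not opp) -> no flip
Dir NE: first cell '.' (not opp) -> no flip
Dir W: opp run (2,3) capped by B -> flip
Dir E: first cell '.' (not opp) -> no flip
Dir SW: opp run (3,3), next='.' -> no flip
Dir S: opp run (3,4) capped by B -> flip
Dir SE: opp run (3,5), next=edge -> no flip

Answer: (2,3) (3,4)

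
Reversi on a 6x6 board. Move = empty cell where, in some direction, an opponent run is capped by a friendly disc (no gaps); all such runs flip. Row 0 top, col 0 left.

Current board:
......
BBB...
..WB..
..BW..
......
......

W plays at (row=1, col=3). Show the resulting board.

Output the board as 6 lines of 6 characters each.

Answer: ......
BBBW..
..WW..
..BW..
......
......

Derivation:
Place W at (1,3); scan 8 dirs for brackets.
Dir NW: first cell '.' (not opp) -> no flip
Dir N: first cell '.' (not opp) -> no flip
Dir NE: first cell '.' (not opp) -> no flip
Dir W: opp run (1,2) (1,1) (1,0), next=edge -> no flip
Dir E: first cell '.' (not opp) -> no flip
Dir SW: first cell 'W' (not opp) -> no flip
Dir S: opp run (2,3) capped by W -> flip
Dir SE: first cell '.' (not opp) -> no flip
All flips: (2,3)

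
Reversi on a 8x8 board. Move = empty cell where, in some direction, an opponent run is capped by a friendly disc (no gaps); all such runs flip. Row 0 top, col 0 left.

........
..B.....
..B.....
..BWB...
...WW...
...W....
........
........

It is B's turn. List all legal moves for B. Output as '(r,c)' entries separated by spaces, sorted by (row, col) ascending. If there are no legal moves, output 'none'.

Answer: (5,2) (5,4) (5,5)

Derivation:
(2,3): no bracket -> illegal
(2,4): no bracket -> illegal
(3,5): no bracket -> illegal
(4,2): no bracket -> illegal
(4,5): no bracket -> illegal
(5,2): flips 1 -> legal
(5,4): flips 2 -> legal
(5,5): flips 2 -> legal
(6,2): no bracket -> illegal
(6,3): no bracket -> illegal
(6,4): no bracket -> illegal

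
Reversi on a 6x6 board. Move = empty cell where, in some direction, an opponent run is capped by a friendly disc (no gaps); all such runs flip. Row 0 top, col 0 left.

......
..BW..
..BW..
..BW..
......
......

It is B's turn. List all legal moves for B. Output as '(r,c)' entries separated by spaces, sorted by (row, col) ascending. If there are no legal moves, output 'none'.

(0,2): no bracket -> illegal
(0,3): no bracket -> illegal
(0,4): flips 1 -> legal
(1,4): flips 2 -> legal
(2,4): flips 1 -> legal
(3,4): flips 2 -> legal
(4,2): no bracket -> illegal
(4,3): no bracket -> illegal
(4,4): flips 1 -> legal

Answer: (0,4) (1,4) (2,4) (3,4) (4,4)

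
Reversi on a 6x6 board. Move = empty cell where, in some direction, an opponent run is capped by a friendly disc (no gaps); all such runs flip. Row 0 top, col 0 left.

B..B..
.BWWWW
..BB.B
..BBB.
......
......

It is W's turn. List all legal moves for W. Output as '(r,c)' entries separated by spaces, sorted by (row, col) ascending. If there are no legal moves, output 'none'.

Answer: (1,0) (3,1) (3,5) (4,1) (4,2) (4,3) (4,5)

Derivation:
(0,1): no bracket -> illegal
(0,2): no bracket -> illegal
(0,4): no bracket -> illegal
(1,0): flips 1 -> legal
(2,0): no bracket -> illegal
(2,1): no bracket -> illegal
(2,4): no bracket -> illegal
(3,1): flips 1 -> legal
(3,5): flips 1 -> legal
(4,1): flips 2 -> legal
(4,2): flips 2 -> legal
(4,3): flips 2 -> legal
(4,4): no bracket -> illegal
(4,5): flips 2 -> legal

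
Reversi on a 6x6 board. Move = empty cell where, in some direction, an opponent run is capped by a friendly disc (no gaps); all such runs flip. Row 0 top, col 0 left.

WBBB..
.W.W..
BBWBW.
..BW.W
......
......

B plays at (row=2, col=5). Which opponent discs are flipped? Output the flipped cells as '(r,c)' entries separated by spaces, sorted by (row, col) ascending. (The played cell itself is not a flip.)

Answer: (2,4)

Derivation:
Dir NW: first cell '.' (not opp) -> no flip
Dir N: first cell '.' (not opp) -> no flip
Dir NE: edge -> no flip
Dir W: opp run (2,4) capped by B -> flip
Dir E: edge -> no flip
Dir SW: first cell '.' (not opp) -> no flip
Dir S: opp run (3,5), next='.' -> no flip
Dir SE: edge -> no flip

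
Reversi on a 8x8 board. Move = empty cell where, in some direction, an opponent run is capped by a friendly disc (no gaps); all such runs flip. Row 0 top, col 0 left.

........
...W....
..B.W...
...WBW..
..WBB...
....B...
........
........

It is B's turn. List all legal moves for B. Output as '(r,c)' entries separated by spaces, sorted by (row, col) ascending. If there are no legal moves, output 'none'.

Answer: (0,4) (1,4) (2,3) (2,6) (3,2) (3,6) (4,1)

Derivation:
(0,2): no bracket -> illegal
(0,3): no bracket -> illegal
(0,4): flips 1 -> legal
(1,2): no bracket -> illegal
(1,4): flips 1 -> legal
(1,5): no bracket -> illegal
(2,3): flips 1 -> legal
(2,5): no bracket -> illegal
(2,6): flips 1 -> legal
(3,1): no bracket -> illegal
(3,2): flips 1 -> legal
(3,6): flips 1 -> legal
(4,1): flips 1 -> legal
(4,5): no bracket -> illegal
(4,6): no bracket -> illegal
(5,1): no bracket -> illegal
(5,2): no bracket -> illegal
(5,3): no bracket -> illegal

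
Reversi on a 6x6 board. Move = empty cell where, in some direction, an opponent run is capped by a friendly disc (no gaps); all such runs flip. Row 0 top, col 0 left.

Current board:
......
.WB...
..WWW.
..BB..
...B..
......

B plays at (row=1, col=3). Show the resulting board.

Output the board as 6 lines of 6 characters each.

Place B at (1,3); scan 8 dirs for brackets.
Dir NW: first cell '.' (not opp) -> no flip
Dir N: first cell '.' (not opp) -> no flip
Dir NE: first cell '.' (not opp) -> no flip
Dir W: first cell 'B' (not opp) -> no flip
Dir E: first cell '.' (not opp) -> no flip
Dir SW: opp run (2,2), next='.' -> no flip
Dir S: opp run (2,3) capped by B -> flip
Dir SE: opp run (2,4), next='.' -> no flip
All flips: (2,3)

Answer: ......
.WBB..
..WBW.
..BB..
...B..
......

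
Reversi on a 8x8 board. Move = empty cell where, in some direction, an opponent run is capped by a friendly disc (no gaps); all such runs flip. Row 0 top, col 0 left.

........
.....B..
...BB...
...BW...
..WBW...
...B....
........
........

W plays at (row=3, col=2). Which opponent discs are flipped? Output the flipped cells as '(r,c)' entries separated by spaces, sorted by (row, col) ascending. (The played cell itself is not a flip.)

Answer: (3,3)

Derivation:
Dir NW: first cell '.' (not opp) -> no flip
Dir N: first cell '.' (not opp) -> no flip
Dir NE: opp run (2,3), next='.' -> no flip
Dir W: first cell '.' (not opp) -> no flip
Dir E: opp run (3,3) capped by W -> flip
Dir SW: first cell '.' (not opp) -> no flip
Dir S: first cell 'W' (not opp) -> no flip
Dir SE: opp run (4,3), next='.' -> no flip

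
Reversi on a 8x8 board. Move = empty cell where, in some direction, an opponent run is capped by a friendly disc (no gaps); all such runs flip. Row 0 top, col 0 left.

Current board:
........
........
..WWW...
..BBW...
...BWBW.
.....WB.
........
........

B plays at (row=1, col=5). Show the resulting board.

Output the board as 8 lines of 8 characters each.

Place B at (1,5); scan 8 dirs for brackets.
Dir NW: first cell '.' (not opp) -> no flip
Dir N: first cell '.' (not opp) -> no flip
Dir NE: first cell '.' (not opp) -> no flip
Dir W: first cell '.' (not opp) -> no flip
Dir E: first cell '.' (not opp) -> no flip
Dir SW: opp run (2,4) capped by B -> flip
Dir S: first cell '.' (not opp) -> no flip
Dir SE: first cell '.' (not opp) -> no flip
All flips: (2,4)

Answer: ........
.....B..
..WWB...
..BBW...
...BWBW.
.....WB.
........
........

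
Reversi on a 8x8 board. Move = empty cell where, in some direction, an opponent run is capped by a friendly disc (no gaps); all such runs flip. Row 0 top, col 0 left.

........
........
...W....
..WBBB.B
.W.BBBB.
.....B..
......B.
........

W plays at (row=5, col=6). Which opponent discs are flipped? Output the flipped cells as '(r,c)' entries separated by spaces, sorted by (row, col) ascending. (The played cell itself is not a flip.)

Dir NW: opp run (4,5) (3,4) capped by W -> flip
Dir N: opp run (4,6), next='.' -> no flip
Dir NE: first cell '.' (not opp) -> no flip
Dir W: opp run (5,5), next='.' -> no flip
Dir E: first cell '.' (not opp) -> no flip
Dir SW: first cell '.' (not opp) -> no flip
Dir S: opp run (6,6), next='.' -> no flip
Dir SE: first cell '.' (not opp) -> no flip

Answer: (3,4) (4,5)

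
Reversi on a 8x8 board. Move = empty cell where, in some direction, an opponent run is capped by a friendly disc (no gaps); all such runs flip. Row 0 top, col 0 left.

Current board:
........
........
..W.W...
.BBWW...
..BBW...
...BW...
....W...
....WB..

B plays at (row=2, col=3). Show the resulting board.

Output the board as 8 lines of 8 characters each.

Place B at (2,3); scan 8 dirs for brackets.
Dir NW: first cell '.' (not opp) -> no flip
Dir N: first cell '.' (not opp) -> no flip
Dir NE: first cell '.' (not opp) -> no flip
Dir W: opp run (2,2), next='.' -> no flip
Dir E: opp run (2,4), next='.' -> no flip
Dir SW: first cell 'B' (not opp) -> no flip
Dir S: opp run (3,3) capped by B -> flip
Dir SE: opp run (3,4), next='.' -> no flip
All flips: (3,3)

Answer: ........
........
..WBW...
.BBBW...
..BBW...
...BW...
....W...
....WB..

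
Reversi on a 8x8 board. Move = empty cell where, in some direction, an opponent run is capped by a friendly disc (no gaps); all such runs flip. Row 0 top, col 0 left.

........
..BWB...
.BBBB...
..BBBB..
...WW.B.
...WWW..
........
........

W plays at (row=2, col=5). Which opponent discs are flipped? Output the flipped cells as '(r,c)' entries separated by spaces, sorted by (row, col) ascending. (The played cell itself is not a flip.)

Dir NW: opp run (1,4), next='.' -> no flip
Dir N: first cell '.' (not opp) -> no flip
Dir NE: first cell '.' (not opp) -> no flip
Dir W: opp run (2,4) (2,3) (2,2) (2,1), next='.' -> no flip
Dir E: first cell '.' (not opp) -> no flip
Dir SW: opp run (3,4) capped by W -> flip
Dir S: opp run (3,5), next='.' -> no flip
Dir SE: first cell '.' (not opp) -> no flip

Answer: (3,4)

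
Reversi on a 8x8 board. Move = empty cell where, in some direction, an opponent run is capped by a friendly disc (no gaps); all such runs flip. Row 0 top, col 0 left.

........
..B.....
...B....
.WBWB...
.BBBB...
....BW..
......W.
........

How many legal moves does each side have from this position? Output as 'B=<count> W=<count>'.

Answer: B=7 W=4

Derivation:
-- B to move --
(2,0): flips 1 -> legal
(2,1): flips 1 -> legal
(2,2): flips 1 -> legal
(2,4): flips 1 -> legal
(3,0): flips 1 -> legal
(4,0): no bracket -> illegal
(4,5): no bracket -> illegal
(4,6): no bracket -> illegal
(5,6): flips 1 -> legal
(5,7): no bracket -> illegal
(6,4): no bracket -> illegal
(6,5): no bracket -> illegal
(6,7): no bracket -> illegal
(7,5): no bracket -> illegal
(7,6): no bracket -> illegal
(7,7): flips 2 -> legal
B mobility = 7
-- W to move --
(0,1): no bracket -> illegal
(0,2): no bracket -> illegal
(0,3): no bracket -> illegal
(1,1): no bracket -> illegal
(1,3): flips 1 -> legal
(1,4): no bracket -> illegal
(2,1): no bracket -> illegal
(2,2): no bracket -> illegal
(2,4): no bracket -> illegal
(2,5): no bracket -> illegal
(3,0): no bracket -> illegal
(3,5): flips 1 -> legal
(4,0): no bracket -> illegal
(4,5): no bracket -> illegal
(5,0): no bracket -> illegal
(5,1): flips 2 -> legal
(5,2): no bracket -> illegal
(5,3): flips 3 -> legal
(6,3): no bracket -> illegal
(6,4): no bracket -> illegal
(6,5): no bracket -> illegal
W mobility = 4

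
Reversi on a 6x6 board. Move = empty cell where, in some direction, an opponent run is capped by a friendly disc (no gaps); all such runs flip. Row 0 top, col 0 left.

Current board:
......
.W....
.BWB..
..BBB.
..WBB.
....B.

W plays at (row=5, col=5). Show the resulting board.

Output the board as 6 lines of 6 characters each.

Place W at (5,5); scan 8 dirs for brackets.
Dir NW: opp run (4,4) (3,3) capped by W -> flip
Dir N: first cell '.' (not opp) -> no flip
Dir NE: edge -> no flip
Dir W: opp run (5,4), next='.' -> no flip
Dir E: edge -> no flip
Dir SW: edge -> no flip
Dir S: edge -> no flip
Dir SE: edge -> no flip
All flips: (3,3) (4,4)

Answer: ......
.W....
.BWB..
..BWB.
..WBW.
....BW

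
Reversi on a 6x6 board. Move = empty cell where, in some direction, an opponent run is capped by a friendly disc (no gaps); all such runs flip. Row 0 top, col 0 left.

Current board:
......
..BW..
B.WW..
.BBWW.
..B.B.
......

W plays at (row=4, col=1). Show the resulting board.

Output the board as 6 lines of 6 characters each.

Answer: ......
..BW..
B.WW..
.BWWW.
.WB.B.
......

Derivation:
Place W at (4,1); scan 8 dirs for brackets.
Dir NW: first cell '.' (not opp) -> no flip
Dir N: opp run (3,1), next='.' -> no flip
Dir NE: opp run (3,2) capped by W -> flip
Dir W: first cell '.' (not opp) -> no flip
Dir E: opp run (4,2), next='.' -> no flip
Dir SW: first cell '.' (not opp) -> no flip
Dir S: first cell '.' (not opp) -> no flip
Dir SE: first cell '.' (not opp) -> no flip
All flips: (3,2)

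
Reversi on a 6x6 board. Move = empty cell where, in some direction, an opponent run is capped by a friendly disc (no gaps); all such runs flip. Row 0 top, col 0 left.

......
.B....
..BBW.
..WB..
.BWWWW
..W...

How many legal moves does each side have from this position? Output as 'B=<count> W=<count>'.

-- B to move --
(1,3): no bracket -> illegal
(1,4): no bracket -> illegal
(1,5): flips 1 -> legal
(2,1): no bracket -> illegal
(2,5): flips 1 -> legal
(3,1): flips 1 -> legal
(3,4): no bracket -> illegal
(3,5): no bracket -> illegal
(5,1): flips 1 -> legal
(5,3): flips 1 -> legal
(5,4): no bracket -> illegal
(5,5): flips 1 -> legal
B mobility = 6
-- W to move --
(0,0): flips 3 -> legal
(0,1): no bracket -> illegal
(0,2): no bracket -> illegal
(1,0): no bracket -> illegal
(1,2): flips 1 -> legal
(1,3): flips 2 -> legal
(1,4): flips 1 -> legal
(2,0): no bracket -> illegal
(2,1): flips 2 -> legal
(3,0): flips 1 -> legal
(3,1): no bracket -> illegal
(3,4): flips 1 -> legal
(4,0): flips 1 -> legal
(5,0): flips 1 -> legal
(5,1): no bracket -> illegal
W mobility = 9

Answer: B=6 W=9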